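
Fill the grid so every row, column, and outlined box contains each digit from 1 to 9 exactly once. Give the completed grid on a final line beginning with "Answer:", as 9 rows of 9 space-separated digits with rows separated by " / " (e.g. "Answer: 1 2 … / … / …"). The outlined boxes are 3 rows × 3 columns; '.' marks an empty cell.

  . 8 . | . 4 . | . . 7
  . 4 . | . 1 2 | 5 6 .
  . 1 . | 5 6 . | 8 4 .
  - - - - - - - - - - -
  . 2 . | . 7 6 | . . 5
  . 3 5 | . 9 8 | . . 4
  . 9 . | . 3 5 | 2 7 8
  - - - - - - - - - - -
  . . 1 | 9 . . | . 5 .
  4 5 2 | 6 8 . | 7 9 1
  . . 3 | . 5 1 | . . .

Step 1. [r9c1∈{6,7,8,9}] 9 has one home in row 9: r9c1 ⇒ r9c1=9.
Step 2. [r5c8∈{1}] only 1 remains possible at r5c8, so r5c8=1.
Step 3. [r1c4∈{3}] r1c4 has the single candidate 3 ⇒ r1c4=3.
Step 4. [r5c1∈{6,7}] across row 5, 7 lands solely at r5c1, so r5c1=7.
Step 5. [r7c6∈{3,4,7}] r7c6 is the only open cell in col 6 admitting 4. So r7c6=4.
Step 6. [r1c6∈{9}] r1c6 has the single candidate 9 ⇒ r1c6=9.
Step 7. [r1c8∈{2}] r1c8 has the single candidate 2, so r1c8=2.
Step 8. [r9c4∈{2,7}] across box 8, 7 lands solely at r9c4 ⇒ r9c4=7.
Step 9. [r9c2∈{6}] only 6 remains possible at r9c2. So r9c2=6.
Step 10. [r7c9∈{2,3,6}] col 9 places 6 nowhere but r7c9, so r7c9=6.
Step 11. [r4c3∈{4,8}] r4c3 is the only open cell in col 3 admitting 8. So r4c3=8.
Step 12. [r6c3∈{4,6}] 4 has one home in col 3: r6c3. So r6c3=4.
Step 13. [r4c1∈{1}] nothing but 1 survives at r4c1. So r4c1=1.
Step 14. [r2c1∈{3}] r2c1's peers cover all but 3. So r2c1=3.
Step 15. [r2c9∈{9}] r2c9 has the single candidate 9, so r2c9=9.
Step 16. [r3c6∈{7}] r3c6 is down to just 7, so r3c6=7.
Step 17. [r1c1∈{5,6}] 5 has one home in row 1: r1c1, so r1c1=5.
Step 18. [r7c7∈{3}] r7c7's peers cover all but 3. So r7c7=3.
Step 19. [r5c7∈{6}] only 6 remains possible at r5c7. So r5c7=6.
Step 20. [r3c3∈{9}] r3c3's peers cover all but 9. So r3c3=9.
Step 21. [r4c8∈{3}] only 3 remains possible at r4c8. So r4c8=3.
Step 22. [r4c7∈{9}] r4c7's peers cover all but 9. So r4c7=9.
Step 23. [r9c7∈{4}] r9c7 is down to just 4, so r9c7=4.
Step 24. [r8c6∈{3}] r8c6 is down to just 3 ⇒ r8c6=3.
Step 25. [r1c3∈{6}] r1c3 is down to just 6 ⇒ r1c3=6.
Step 26. [r2c3∈{7}] r2c3 is down to just 7. So r2c3=7.
Step 27. [r1c7∈{1}] nothing but 1 survives at r1c7, so r1c7=1.
Step 28. [r5c4∈{2}] r5c4 is down to just 2, so r5c4=2.
Step 29. [r9c9∈{2}] r9c9's peers cover all but 2 ⇒ r9c9=2.
Step 30. [r6c1∈{6}] only 6 remains possible at r6c1, so r6c1=6.
Step 31. [r7c5∈{2}] r7c5's peers cover all but 2, so r7c5=2.
Step 32. [r3c1∈{2}] nothing but 2 survives at r3c1 ⇒ r3c1=2.
Step 33. [r7c1∈{8}] nothing but 8 survives at r7c1, so r7c1=8.
Step 34. [r2c4∈{8}] r2c4 is down to just 8, so r2c4=8.
Step 35. [r6c4∈{1}] only 1 remains possible at r6c4. So r6c4=1.
Step 36. [r3c9∈{3}] nothing but 3 survives at r3c9. So r3c9=3.
Step 37. [r7c2∈{7}] r7c2 is down to just 7 ⇒ r7c2=7.
Step 38. [r9c8∈{8}] r9c8's peers cover all but 8 ⇒ r9c8=8.
Step 39. [r4c4∈{4}] r4c4 has the single candidate 4 ⇒ r4c4=4.

Answer: 5 8 6 3 4 9 1 2 7 / 3 4 7 8 1 2 5 6 9 / 2 1 9 5 6 7 8 4 3 / 1 2 8 4 7 6 9 3 5 / 7 3 5 2 9 8 6 1 4 / 6 9 4 1 3 5 2 7 8 / 8 7 1 9 2 4 3 5 6 / 4 5 2 6 8 3 7 9 1 / 9 6 3 7 5 1 4 8 2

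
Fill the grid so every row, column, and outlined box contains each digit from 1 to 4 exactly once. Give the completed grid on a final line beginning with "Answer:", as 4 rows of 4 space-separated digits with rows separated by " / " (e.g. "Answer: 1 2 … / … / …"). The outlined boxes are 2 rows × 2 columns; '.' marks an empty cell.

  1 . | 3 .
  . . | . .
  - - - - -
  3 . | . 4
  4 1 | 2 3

Step 1. [r2c1∈{2}] only 2 remains possible at r2c1, so r2c1=2.
Step 2. [r2c3∈{1,4}] across col 3, 4 lands solely at r2c3, so r2c3=4.
Step 3. [r3c3∈{1}] nothing but 1 survives at r3c3 ⇒ r3c3=1.
Step 4. [r2c2∈{3}] only 3 remains possible at r2c2. So r2c2=3.
Step 5. [r3c2∈{2}] r3c2 is down to just 2 ⇒ r3c2=2.
Step 6. [r1c4∈{2}] r1c4 has the single candidate 2 ⇒ r1c4=2.
Step 7. [r1c2∈{4}] r1c2 is down to just 4. So r1c2=4.
Step 8. [r2c4∈{1}] nothing but 1 survives at r2c4, so r2c4=1.

Answer: 1 4 3 2 / 2 3 4 1 / 3 2 1 4 / 4 1 2 3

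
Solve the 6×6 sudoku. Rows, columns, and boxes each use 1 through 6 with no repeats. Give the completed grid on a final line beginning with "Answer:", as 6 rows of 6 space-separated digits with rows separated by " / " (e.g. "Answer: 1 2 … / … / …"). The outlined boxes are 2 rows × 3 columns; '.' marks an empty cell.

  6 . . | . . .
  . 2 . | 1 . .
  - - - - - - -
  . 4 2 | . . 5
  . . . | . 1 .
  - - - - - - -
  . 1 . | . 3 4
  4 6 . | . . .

Step 1. [r5c3∈{5}] r5c3 is down to just 5 ⇒ r5c3=5.
Step 2. [r4c4∈{2,3,4,6}] 4 has one home in row 4: r4c4. So r4c4=4.
Step 3. [r4c6∈{2,3,6}] across row 4, 2 lands solely at r4c6. So r4c6=2.
Step 4. [r1c6∈{3}] nothing but 3 survives at r1c6. So r1c6=3.
Step 5. [r4c2∈{3,5}] r4c2 is the only open cell in col 2 admitting 3 ⇒ r4c2=3.
Step 6. [r1c2∈{5}] only 5 remains possible at r1c2, so r1c2=5.
Step 7. [r1c4∈{2}] only 2 remains possible at r1c4. So r1c4=2.
Step 8. [r2c5∈{4,5,6}] r2c5 is the only open cell in row 2 admitting 5. So r2c5=5.
Step 9. [r2c3∈{3,4}] in row 2, 4 fits only at r2c3, so r2c3=4.
Step 10. [r3c5∈{6}] only 6 remains possible at r3c5, so r3c5=6.
Step 11. [r5c4∈{6}] nothing but 6 survives at r5c4, so r5c4=6.
Step 12. [r1c5∈{4}] nothing but 4 survives at r1c5 ⇒ r1c5=4.
Step 13. [r6c4∈{5}] r6c4 has the single candidate 5, so r6c4=5.
Step 14. [r5c1∈{2}] only 2 remains possible at r5c1, so r5c1=2.
Step 15. [r6c3∈{3}] only 3 remains possible at r6c3, so r6c3=3.
Step 16. [r1c3∈{1}] r1c3 is down to just 1 ⇒ r1c3=1.
Step 17. [r3c4∈{3}] r3c4's peers cover all but 3 ⇒ r3c4=3.
Step 18. [r6c5∈{2}] r6c5's peers cover all but 2 ⇒ r6c5=2.
Step 19. [r4c3∈{6}] r4c3's peers cover all but 6 ⇒ r4c3=6.
Step 20. [r3c1∈{1}] r3c1's peers cover all but 1, so r3c1=1.
Step 21. [r2c1∈{3}] only 3 remains possible at r2c1, so r2c1=3.
Step 22. [r2c6∈{6}] nothing but 6 survives at r2c6, so r2c6=6.
Step 23. [r4c1∈{5}] r4c1 has the single candidate 5. So r4c1=5.
Step 24. [r6c6∈{1}] r6c6 is down to just 1. So r6c6=1.

Answer: 6 5 1 2 4 3 / 3 2 4 1 5 6 / 1 4 2 3 6 5 / 5 3 6 4 1 2 / 2 1 5 6 3 4 / 4 6 3 5 2 1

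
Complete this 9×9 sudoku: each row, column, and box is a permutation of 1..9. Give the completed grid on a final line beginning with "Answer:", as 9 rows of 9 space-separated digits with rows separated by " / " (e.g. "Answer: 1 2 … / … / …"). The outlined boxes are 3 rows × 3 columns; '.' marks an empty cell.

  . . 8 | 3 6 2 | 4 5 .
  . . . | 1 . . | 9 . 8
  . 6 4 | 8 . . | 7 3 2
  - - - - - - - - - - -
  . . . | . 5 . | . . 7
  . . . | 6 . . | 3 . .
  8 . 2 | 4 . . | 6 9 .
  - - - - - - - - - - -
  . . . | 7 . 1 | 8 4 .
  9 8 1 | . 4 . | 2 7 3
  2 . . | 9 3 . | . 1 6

Step 1. [r5c5∈{1,2,7,8,9}] in col 5, 8 fits only at r5c5, so r5c5=8.
Step 2. [r3c1∈{1,5}] 1 has one home in row 3: r3c1. So r3c1=1.
Step 3. [r1c1∈{7}] r1c1 has the single candidate 7 ⇒ r1c1=7.
Step 4. [r9c7∈{5}] r9c7 has the single candidate 5, so r9c7=5.
Step 5. [r5c9∈{1,4,5}] 4 has one home in col 9: r5c9. So r5c9=4.
Step 6. [r5c2∈{1,5,7,9}] 1 has one home in row 5: r5c2 ⇒ r5c2=1.
Step 7. [r5c1∈{5}] r5c1 is down to just 5 ⇒ r5c1=5.
Step 8. [r2c1∈{3}] r2c1's peers cover all but 3. So r2c1=3.
Step 9. [r2c3∈{5}] only 5 remains possible at r2c3 ⇒ r2c3=5.
Step 10. [r2c5∈{7}] only 7 remains possible at r2c5 ⇒ r2c5=7.
Step 11. [r7c1∈{6}] only 6 remains possible at r7c1. So r7c1=6.
Step 12. [r4c3∈{3,6,9}] row 4 places 6 nowhere but r4c3 ⇒ r4c3=6.
Step 13. [r5c3∈{7,9}] in col 3, 9 fits only at r5c3 ⇒ r5c3=9.
Step 14. [r6c2∈{3,7}] box 4 places 7 nowhere but r6c2, so r6c2=7.
Step 15. [r4c2∈{3,4}] in box 4, 3 fits only at r4c2 ⇒ r4c2=3.
Step 16. [r3c6∈{5,9}] across row 3, 5 lands solely at r3c6, so r3c6=5.
Step 17. [r4c4∈{2}] r4c4 has the single candidate 2 ⇒ r4c4=2.
Step 18. [r4c7∈{1}] r4c7 is down to just 1, so r4c7=1.
Step 19. [r7c3∈{3}] only 3 remains possible at r7c3 ⇒ r7c3=3.
Step 20. [r4c1∈{4}] only 4 remains possible at r4c1, so r4c1=4.
Step 21. [r6c6∈{3}] r6c6 has the single candidate 3 ⇒ r6c6=3.
Step 22. [r1c2∈{9}] r1c2 has the single candidate 9 ⇒ r1c2=9.
Step 23. [r9c3∈{7}] r9c3 is down to just 7 ⇒ r9c3=7.
Step 24. [r5c8∈{2}] r5c8 has the single candidate 2. So r5c8=2.
Step 25. [r2c6∈{4}] only 4 remains possible at r2c6 ⇒ r2c6=4.
Step 26. [r4c8∈{8}] r4c8 is down to just 8, so r4c8=8.
Step 27. [r5c6∈{7}] r5c6 has the single candidate 7, so r5c6=7.
Step 28. [r7c5∈{2}] r7c5 has the single candidate 2 ⇒ r7c5=2.
Step 29. [r4c6∈{9}] only 9 remains possible at r4c6, so r4c6=9.
Step 30. [r1c9∈{1}] r1c9 is down to just 1, so r1c9=1.
Step 31. [r8c4∈{5}] nothing but 5 survives at r8c4. So r8c4=5.
Step 32. [r6c5∈{1}] r6c5 is down to just 1, so r6c5=1.
Step 33. [r9c6∈{8}] only 8 remains possible at r9c6, so r9c6=8.
Step 34. [r3c5∈{9}] only 9 remains possible at r3c5. So r3c5=9.
Step 35. [r7c2∈{5}] r7c2's peers cover all but 5, so r7c2=5.
Step 36. [r2c2∈{2}] r2c2's peers cover all but 2. So r2c2=2.
Step 37. [r9c2∈{4}] r9c2 has the single candidate 4. So r9c2=4.
Step 38. [r6c9∈{5}] only 5 remains possible at r6c9 ⇒ r6c9=5.
Step 39. [r7c9∈{9}] r7c9 has the single candidate 9 ⇒ r7c9=9.
Step 40. [r2c8∈{6}] r2c8's peers cover all but 6. So r2c8=6.
Step 41. [r8c6∈{6}] r8c6's peers cover all but 6, so r8c6=6.

Answer: 7 9 8 3 6 2 4 5 1 / 3 2 5 1 7 4 9 6 8 / 1 6 4 8 9 5 7 3 2 / 4 3 6 2 5 9 1 8 7 / 5 1 9 6 8 7 3 2 4 / 8 7 2 4 1 3 6 9 5 / 6 5 3 7 2 1 8 4 9 / 9 8 1 5 4 6 2 7 3 / 2 4 7 9 3 8 5 1 6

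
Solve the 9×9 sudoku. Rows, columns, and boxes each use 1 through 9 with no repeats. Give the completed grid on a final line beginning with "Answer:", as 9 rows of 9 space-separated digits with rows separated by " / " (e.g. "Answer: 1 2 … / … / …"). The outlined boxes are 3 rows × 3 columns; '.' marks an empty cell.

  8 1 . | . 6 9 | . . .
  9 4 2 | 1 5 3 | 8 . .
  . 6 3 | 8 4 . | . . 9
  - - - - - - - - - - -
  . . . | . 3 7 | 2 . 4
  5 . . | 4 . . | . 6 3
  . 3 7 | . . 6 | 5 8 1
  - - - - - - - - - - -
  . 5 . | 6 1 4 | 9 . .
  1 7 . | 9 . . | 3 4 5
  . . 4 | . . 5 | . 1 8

Step 1. [r2c8∈{7}] r2c8's peers cover all but 7, so r2c8=7.
Step 2. [r6c4∈{2}] r6c4's peers cover all but 2, so r6c4=2.
Step 3. [r7c8∈{2}] nothing but 2 survives at r7c8, so r7c8=2.
Step 4. [r4c3∈{1,6,8,9}] in row 4, 1 fits only at r4c3. So r4c3=1.
Step 5. [r5c3∈{8,9}] col 3 places 9 nowhere but r5c3 ⇒ r5c3=9.
Step 6. [r9c1∈{2,3,6}] 2 has one home in col 1: r9c1 ⇒ r9c1=2.
Step 7. [r5c5∈{8}] r5c5 is down to just 8, so r5c5=8.
Step 8. [r9c5∈{7}] nothing but 7 survives at r9c5, so r9c5=7.
Step 9. [r8c6∈{2,8}] 8 has one home in col 6: r8c6, so r8c6=8.
Step 10. [r1c8∈{3,5}] r1c8 is the only open cell in row 1 admitting 3 ⇒ r1c8=3.
Step 11. [r9c4∈{3}] r9c4 has the single candidate 3, so r9c4=3.
Step 12. [r7c9∈{7}] nothing but 7 survives at r7c9. So r7c9=7.
Step 13. [r5c6∈{1}] only 1 remains possible at r5c6. So r5c6=1.
Step 14. [r6c5∈{9}] nothing but 9 survives at r6c5, so r6c5=9.
Step 15. [r3c8∈{5}] r3c8 has the single candidate 5 ⇒ r3c8=5.
Step 16. [r5c7∈{7}] r5c7 has the single candidate 7. So r5c7=7.
Step 17. [r7c1∈{3}] only 3 remains possible at r7c1 ⇒ r7c1=3.
Step 18. [r7c3∈{8}] r7c3's peers cover all but 8 ⇒ r7c3=8.
Step 19. [r5c2∈{2}] r5c2 is down to just 2 ⇒ r5c2=2.
Step 20. [r8c3∈{6}] only 6 remains possible at r8c3, so r8c3=6.
Step 21. [r8c5∈{2}] r8c5 has the single candidate 2 ⇒ r8c5=2.
Step 22. [r4c2∈{8}] r4c2 has the single candidate 8, so r4c2=8.
Step 23. [r9c7∈{6}] r9c7 is down to just 6, so r9c7=6.
Step 24. [r3c1∈{7}] r3c1 is down to just 7, so r3c1=7.
Step 25. [r3c7∈{1}] r3c7 has the single candidate 1, so r3c7=1.
Step 26. [r4c8∈{9}] r4c8's peers cover all but 9 ⇒ r4c8=9.
Step 27. [r4c4∈{5}] nothing but 5 survives at r4c4. So r4c4=5.
Step 28. [r6c1∈{4}] r6c1 has the single candidate 4, so r6c1=4.
Step 29. [r1c4∈{7}] nothing but 7 survives at r1c4. So r1c4=7.
Step 30. [r1c7∈{4}] r1c7 is down to just 4 ⇒ r1c7=4.
Step 31. [r4c1∈{6}] r4c1's peers cover all but 6 ⇒ r4c1=6.
Step 32. [r9c2∈{9}] only 9 remains possible at r9c2 ⇒ r9c2=9.
Step 33. [r2c9∈{6}] r2c9 is down to just 6 ⇒ r2c9=6.
Step 34. [r1c9∈{2}] nothing but 2 survives at r1c9, so r1c9=2.
Step 35. [r1c3∈{5}] only 5 remains possible at r1c3 ⇒ r1c3=5.
Step 36. [r3c6∈{2}] r3c6's peers cover all but 2, so r3c6=2.

Answer: 8 1 5 7 6 9 4 3 2 / 9 4 2 1 5 3 8 7 6 / 7 6 3 8 4 2 1 5 9 / 6 8 1 5 3 7 2 9 4 / 5 2 9 4 8 1 7 6 3 / 4 3 7 2 9 6 5 8 1 / 3 5 8 6 1 4 9 2 7 / 1 7 6 9 2 8 3 4 5 / 2 9 4 3 7 5 6 1 8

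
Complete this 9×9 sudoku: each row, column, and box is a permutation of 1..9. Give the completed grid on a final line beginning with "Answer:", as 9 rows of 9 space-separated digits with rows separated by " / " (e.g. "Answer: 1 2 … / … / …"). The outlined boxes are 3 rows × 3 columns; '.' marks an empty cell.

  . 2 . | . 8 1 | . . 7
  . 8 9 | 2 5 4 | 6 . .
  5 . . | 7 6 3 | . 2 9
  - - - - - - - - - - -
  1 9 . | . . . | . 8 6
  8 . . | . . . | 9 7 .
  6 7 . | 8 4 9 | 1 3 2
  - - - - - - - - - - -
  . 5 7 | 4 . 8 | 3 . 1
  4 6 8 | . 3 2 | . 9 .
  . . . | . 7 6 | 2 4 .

Step 1. [r5c6∈{5}] r5c6 has the single candidate 5, so r5c6=5.
Step 2. [r4c7∈{4,5}] box 6 places 5 nowhere but r4c7, so r4c7=5.
Step 3. [r4c3∈{2,3,4}] in row 4, 4 fits only at r4c3 ⇒ r4c3=4.
Step 4. [r5c2∈{3}] r5c2 has the single candidate 3 ⇒ r5c2=3.
Step 5. [r8c4∈{1,5}] across row 8, 1 lands solely at r8c4, so r8c4=1.
Step 6. [r1c1∈{3}] only 3 remains possible at r1c1, so r1c1=3.
Step 7. [r9c2∈{1}] nothing but 1 survives at r9c2. So r9c2=1.
Step 8. [r9c1∈{9}] r9c1 has the single candidate 9. So r9c1=9.
Step 9. [r1c7∈{4}] nothing but 4 survives at r1c7 ⇒ r1c7=4.
Step 10. [r5c3∈{2}] r5c3 has the single candidate 2, so r5c3=2.
Step 11. [r9c4∈{5}] only 5 remains possible at r9c4 ⇒ r9c4=5.
Step 12. [r7c5∈{9}] only 9 remains possible at r7c5. So r7c5=9.
Step 13. [r8c7∈{7}] nothing but 7 survives at r8c7, so r8c7=7.
Step 14. [r6c3∈{5}] r6c3's peers cover all but 5 ⇒ r6c3=5.
Step 15. [r1c4∈{9}] r1c4 has the single candidate 9, so r1c4=9.
Step 16. [r3c7∈{8}] r3c7 is down to just 8. So r3c7=8.
Step 17. [r2c1∈{7}] r2c1 is down to just 7, so r2c1=7.
Step 18. [r3c2∈{4}] r3c2 has the single candidate 4, so r3c2=4.
Step 19. [r4c4∈{3}] nothing but 3 survives at r4c4, so r4c4=3.
Step 20. [r7c1∈{2}] only 2 remains possible at r7c1. So r7c1=2.
Step 21. [r9c3∈{3}] r9c3 is down to just 3 ⇒ r9c3=3.
Step 22. [r8c9∈{5}] r8c9 has the single candidate 5. So r8c9=5.
Step 23. [r5c4∈{6}] only 6 remains possible at r5c4 ⇒ r5c4=6.
Step 24. [r1c8∈{5}] r1c8's peers cover all but 5. So r1c8=5.
Step 25. [r3c3∈{1}] r3c3 is down to just 1, so r3c3=1.
Step 26. [r4c6∈{7}] r4c6 is down to just 7. So r4c6=7.
Step 27. [r9c9∈{8}] r9c9's peers cover all but 8, so r9c9=8.
Step 28. [r1c3∈{6}] nothing but 6 survives at r1c3 ⇒ r1c3=6.
Step 29. [r5c9∈{4}] r5c9 is down to just 4, so r5c9=4.
Step 30. [r2c8∈{1}] r2c8's peers cover all but 1. So r2c8=1.
Step 31. [r5c5∈{1}] nothing but 1 survives at r5c5, so r5c5=1.
Step 32. [r4c5∈{2}] r4c5 has the single candidate 2, so r4c5=2.
Step 33. [r7c8∈{6}] only 6 remains possible at r7c8, so r7c8=6.
Step 34. [r2c9∈{3}] nothing but 3 survives at r2c9. So r2c9=3.

Answer: 3 2 6 9 8 1 4 5 7 / 7 8 9 2 5 4 6 1 3 / 5 4 1 7 6 3 8 2 9 / 1 9 4 3 2 7 5 8 6 / 8 3 2 6 1 5 9 7 4 / 6 7 5 8 4 9 1 3 2 / 2 5 7 4 9 8 3 6 1 / 4 6 8 1 3 2 7 9 5 / 9 1 3 5 7 6 2 4 8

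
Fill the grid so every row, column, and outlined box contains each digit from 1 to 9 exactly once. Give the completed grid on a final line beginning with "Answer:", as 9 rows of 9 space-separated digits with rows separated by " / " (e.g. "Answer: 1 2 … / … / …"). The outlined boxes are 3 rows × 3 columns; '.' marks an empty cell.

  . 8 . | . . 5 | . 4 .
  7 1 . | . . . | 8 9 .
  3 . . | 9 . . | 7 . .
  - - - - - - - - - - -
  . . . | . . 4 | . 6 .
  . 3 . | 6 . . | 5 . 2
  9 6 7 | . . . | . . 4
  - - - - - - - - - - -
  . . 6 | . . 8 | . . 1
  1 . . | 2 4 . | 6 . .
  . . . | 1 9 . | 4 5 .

Step 1. [r3c5∈{1,2,6,8}] r3c5 is the only open cell in row 3 admitting 8, so r3c5=8.
Step 2. [r9c6∈{3,6,7}] 6 has one home in row 9: r9c6, so r9c6=6.
Step 3. [r3c9∈{5,6}] across row 3, 6 lands solely at r3c9 ⇒ r3c9=6.
Step 4. [r1c9∈{3}] only 3 remains possible at r1c9 ⇒ r1c9=3.
Step 5. [r2c5∈{2,3,6}] across row 2, 6 lands solely at r2c5, so r2c5=6.
Step 6. [r1c4∈{7}] only 7 remains possible at r1c4. So r1c4=7.
Step 7. [r9c3∈{2,3,8}] 3 has one home in row 9: r9c3, so r9c3=3.
Step 8. [r1c3∈{2,9}] row 1 places 9 nowhere but r1c3, so r1c3=9.
Step 9. [r5c6∈{1,7,9}] in row 5, 9 fits only at r5c6 ⇒ r5c6=9.
Step 10. [r8c6∈{3,7}] 7 has one home in col 6: r8c6, so r8c6=7.
Step 11. [r8c8∈{3,8}] across row 8, 3 lands solely at r8c8. So r8c8=3.
Step 12. [r2c4∈{3,4}] in col 4, 4 fits only at r2c4. So r2c4=4.
Step 13. [r2c6∈{2,3}] in row 2, 3 fits only at r2c6. So r2c6=3.
Step 14. [r2c3∈{2,5}] row 2 places 2 nowhere but r2c3. So r2c3=2.
Step 15. [r4c9∈{7,8,9}] 8 in box 9 is pinned to col 9, so r4c9≠8.
Step 16. [r4c5∈{1,2,3,5,7}] 2 in box 4 is pinned to row 4. So r4c5≠2.
Step 17. [r4c5∈{1,3,5,7}] the only places for 5 in box 4 are along row 4 ⇒ r4c5≠5.
Step 18. [r4c4∈{3,5,8}] 5 in box 4 is pinned to row 4, so r4c4≠5.
Step 19. [r7c1∈{2,4,5}] within box 9, every 2-candidate lies in row 7, so r7c1≠2.
Step 20. [r7c2∈{2,4,5,7,9}] r7c1, r7c4, r7c5 in row 7 together hold only {3,4,5}; those three values are spoken for ⇒ r7c2≠4.
Step 21. [r3c2∈{4,5}] 4 has one home in col 2: r3c2, so r3c2=4.
Step 22. [r5c3∈{1,4,8}] r5c3 is the only open cell in col 3 admitting 4 ⇒ r5c3=4.
Step 23. [r5c1∈{8}] r5c1 is down to just 8 ⇒ r5c1=8.
Step 24. [r9c1∈{2}] r9c1 is down to just 2 ⇒ r9c1=2.
Step 25. [r4c3∈{1,5}] 1 has one home in col 3: r4c3, so r4c3=1.
Step 26. [r8c3∈{5,8}] r8c3 is the only open cell in col 3 admitting 8. So r8c3=8.
Step 27. [r8c2∈{5,9}] across row 8, 5 lands solely at r8c2 ⇒ r8c2=5.
Step 28. [r9c2∈{7}] r9c2's peers cover all but 7. So r9c2=7.
Step 29. [r4c9∈{7,9}] r4c9 is the only open cell in col 9 admitting 7. So r4c9=7.
Step 30. [r4c5∈{3}] r4c5's peers cover all but 3. So r4c5=3.
Step 31. [r5c8∈{1}] r5c8 has the single candidate 1. So r5c8=1.
Step 32. [r3c8∈{2}] r3c8's peers cover all but 2. So r3c8=2.
Step 33. [r7c5∈{5}] r7c5's peers cover all but 5, so r7c5=5.
Step 34. [r6c6∈{1,2}] col 6 places 2 nowhere but r6c6 ⇒ r6c6=2.
Step 35. [r7c7∈{2,9}] r7c7 is the only open cell in row 7 admitting 2 ⇒ r7c7=2.
Step 36. [r4c4∈{8}] r4c4's peers cover all but 8 ⇒ r4c4=8.
Step 37. [r3c6∈{1}] only 1 remains possible at r3c6, so r3c6=1.
Step 38. [r6c7∈{3}] r6c7's peers cover all but 3, so r6c7=3.
Step 39. [r8c9∈{9}] r8c9 has the single candidate 9. So r8c9=9.
Step 40. [r7c4∈{3}] r7c4 has the single candidate 3 ⇒ r7c4=3.
Step 41. [r4c2∈{2}] r4c2's peers cover all but 2 ⇒ r4c2=2.
Step 42. [r4c7∈{9}] r4c7's peers cover all but 9, so r4c7=9.
Step 43. [r4c1∈{5}] only 5 remains possible at r4c1 ⇒ r4c1=5.
Step 44. [r7c2∈{9}] r7c2 has the single candidate 9 ⇒ r7c2=9.
Step 45. [r3c3∈{5}] r3c3's peers cover all but 5, so r3c3=5.
Step 46. [r7c1∈{4}] r7c1's peers cover all but 4, so r7c1=4.
Step 47. [r6c5∈{1}] r6c5 is down to just 1 ⇒ r6c5=1.
Step 48. [r7c8∈{7}] r7c8's peers cover all but 7 ⇒ r7c8=7.
Step 49. [r1c1∈{6}] only 6 remains possible at r1c1, so r1c1=6.
Step 50. [r1c5∈{2}] r1c5 is down to just 2. So r1c5=2.
Step 51. [r6c4∈{5}] r6c4 has the single candidate 5. So r6c4=5.
Step 52. [r1c7∈{1}] r1c7's peers cover all but 1, so r1c7=1.
Step 53. [r6c8∈{8}] only 8 remains possible at r6c8. So r6c8=8.
Step 54. [r9c9∈{8}] r9c9 is down to just 8, so r9c9=8.
Step 55. [r5c5∈{7}] only 7 remains possible at r5c5. So r5c5=7.
Step 56. [r2c9∈{5}] r2c9 has the single candidate 5, so r2c9=5.

Answer: 6 8 9 7 2 5 1 4 3 / 7 1 2 4 6 3 8 9 5 / 3 4 5 9 8 1 7 2 6 / 5 2 1 8 3 4 9 6 7 / 8 3 4 6 7 9 5 1 2 / 9 6 7 5 1 2 3 8 4 / 4 9 6 3 5 8 2 7 1 / 1 5 8 2 4 7 6 3 9 / 2 7 3 1 9 6 4 5 8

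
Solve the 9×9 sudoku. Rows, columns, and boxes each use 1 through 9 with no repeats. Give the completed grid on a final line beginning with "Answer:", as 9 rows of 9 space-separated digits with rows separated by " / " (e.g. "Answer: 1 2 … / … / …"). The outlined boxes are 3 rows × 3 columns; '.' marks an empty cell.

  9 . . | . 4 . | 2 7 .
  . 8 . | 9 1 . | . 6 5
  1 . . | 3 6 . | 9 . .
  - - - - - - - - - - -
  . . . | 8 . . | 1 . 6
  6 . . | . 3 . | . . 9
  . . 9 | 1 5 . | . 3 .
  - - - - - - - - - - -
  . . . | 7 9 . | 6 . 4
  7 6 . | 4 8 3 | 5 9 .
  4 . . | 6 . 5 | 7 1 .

Step 1. [r5c4∈{2}] r5c4 has the single candidate 2 ⇒ r5c4=2.
Step 2. [r4c5∈{7}] r4c5 has the single candidate 7, so r4c5=7.
Step 3. [r5c6∈{4}] nothing but 4 survives at r5c6 ⇒ r5c6=4.
Step 4. [r3c9∈{8}] only 8 remains possible at r3c9 ⇒ r3c9=8.
Step 5. [r9c3∈{2,3,8}] row 9 places 8 nowhere but r9c3, so r9c3=8.
Step 6. [r3c8∈{4}] r3c8's peers cover all but 4. So r3c8=4.
Step 7. [r8c3∈{1,2}] in row 8, 1 fits only at r8c3, so r8c3=1.
Step 8. [r2c3∈{2,3,4,7}] in row 2, 4 fits only at r2c3. So r2c3=4.
Step 9. [r4c2∈{2,3,4,5}] r4c2 is the only open cell in row 4 admitting 4 ⇒ r4c2=4.
Step 10. [r8c9∈{2}] r8c9 is down to just 2. So r8c9=2.
Step 11. [r4c8∈{2,5}] 2 has one home in col 8: r4c8. So r4c8=2.
Step 12. [r5c8∈{5,8}] across col 8, 5 lands solely at r5c8 ⇒ r5c8=5.
Step 13. [r5c3∈{7}] r5c3 has the single candidate 7, so r5c3=7.
Step 14. [r6c2∈{2}] r6c2 has the single candidate 2. So r6c2=2.
Step 15. [r1c4∈{5}] r1c4's peers cover all but 5 ⇒ r1c4=5.
Step 16. [r1c2∈{3}] only 3 remains possible at r1c2, so r1c2=3.
Step 17. [r2c1∈{2}] r2c1 is down to just 2. So r2c1=2.
Step 18. [r7c3∈{2,3,5}] 2 has one home in col 3: r7c3. So r7c3=2.
Step 19. [r3c2∈{5,7}] r3c2 is the only open cell in col 2 admitting 7. So r3c2=7.
Step 20. [r7c1∈{3,5}] 3 has one home in row 7: r7c1, so r7c1=3.
Step 21. [r4c1∈{5}] r4c1 is down to just 5. So r4c1=5.
Step 22. [r6c1∈{8}] r6c1 is down to just 8. So r6c1=8.
Step 23. [r5c7∈{8}] nothing but 8 survives at r5c7. So r5c7=8.
Step 24. [r2c7∈{3}] r2c7 is down to just 3 ⇒ r2c7=3.
Step 25. [r1c6∈{8}] r1c6 is down to just 8. So r1c6=8.
Step 26. [r6c6∈{6}] r6c6's peers cover all but 6 ⇒ r6c6=6.
Step 27. [r1c9∈{1}] r1c9 has the single candidate 1, so r1c9=1.
Step 28. [r3c3∈{5}] only 5 remains possible at r3c3, so r3c3=5.
Step 29. [r7c6∈{1}] r7c6's peers cover all but 1. So r7c6=1.
Step 30. [r9c9∈{3}] r9c9 is down to just 3 ⇒ r9c9=3.
Step 31. [r7c2∈{5}] r7c2 is down to just 5 ⇒ r7c2=5.
Step 32. [r1c3∈{6}] nothing but 6 survives at r1c3 ⇒ r1c3=6.
Step 33. [r9c5∈{2}] only 2 remains possible at r9c5. So r9c5=2.
Step 34. [r3c6∈{2}] r3c6 has the single candidate 2, so r3c6=2.
Step 35. [r9c2∈{9}] r9c2 is down to just 9 ⇒ r9c2=9.
Step 36. [r4c6∈{9}] r4c6 has the single candidate 9 ⇒ r4c6=9.
Step 37. [r7c8∈{8}] nothing but 8 survives at r7c8, so r7c8=8.
Step 38. [r2c6∈{7}] r2c6's peers cover all but 7. So r2c6=7.
Step 39. [r4c3∈{3}] r4c3's peers cover all but 3. So r4c3=3.
Step 40. [r5c2∈{1}] r5c2 is down to just 1, so r5c2=1.
Step 41. [r6c7∈{4}] r6c7 is down to just 4, so r6c7=4.
Step 42. [r6c9∈{7}] r6c9 is down to just 7 ⇒ r6c9=7.

Answer: 9 3 6 5 4 8 2 7 1 / 2 8 4 9 1 7 3 6 5 / 1 7 5 3 6 2 9 4 8 / 5 4 3 8 7 9 1 2 6 / 6 1 7 2 3 4 8 5 9 / 8 2 9 1 5 6 4 3 7 / 3 5 2 7 9 1 6 8 4 / 7 6 1 4 8 3 5 9 2 / 4 9 8 6 2 5 7 1 3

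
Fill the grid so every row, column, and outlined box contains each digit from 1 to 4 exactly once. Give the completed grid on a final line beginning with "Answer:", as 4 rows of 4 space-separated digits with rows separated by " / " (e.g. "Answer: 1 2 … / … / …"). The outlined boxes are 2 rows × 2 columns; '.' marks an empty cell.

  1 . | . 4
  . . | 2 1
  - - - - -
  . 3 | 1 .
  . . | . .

Step 1. [r3c1∈{2,4}] in row 3, 4 fits only at r3c1. So r3c1=4.
Step 2. [r4c4∈{2,3}] in col 4, 3 fits only at r4c4. So r4c4=3.
Step 3. [r1c2∈{2}] nothing but 2 survives at r1c2 ⇒ r1c2=2.
Step 4. [r3c4∈{2}] r3c4 has the single candidate 2 ⇒ r3c4=2.
Step 5. [r1c3∈{3}] only 3 remains possible at r1c3, so r1c3=3.
Step 6. [r4c3∈{4}] nothing but 4 survives at r4c3, so r4c3=4.
Step 7. [r2c2∈{4}] r2c2's peers cover all but 4. So r2c2=4.
Step 8. [r4c2∈{1}] r4c2 is down to just 1. So r4c2=1.
Step 9. [r4c1∈{2}] r4c1 is down to just 2, so r4c1=2.
Step 10. [r2c1∈{3}] r2c1 has the single candidate 3. So r2c1=3.

Answer: 1 2 3 4 / 3 4 2 1 / 4 3 1 2 / 2 1 4 3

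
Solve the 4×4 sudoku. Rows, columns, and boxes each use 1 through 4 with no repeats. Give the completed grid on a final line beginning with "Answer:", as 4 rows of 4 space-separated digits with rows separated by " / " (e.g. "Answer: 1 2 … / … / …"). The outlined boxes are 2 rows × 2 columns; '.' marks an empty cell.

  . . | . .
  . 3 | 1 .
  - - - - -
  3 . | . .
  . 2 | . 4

Step 1. [r2c4∈{2}] only 2 remains possible at r2c4 ⇒ r2c4=2.
Step 2. [r1c3∈{3,4}] col 3 places 4 nowhere but r1c3, so r1c3=4.
Step 3. [r1c2∈{1}] r1c2 has the single candidate 1. So r1c2=1.
Step 4. [r2c1∈{4}] only 4 remains possible at r2c1. So r2c1=4.
Step 5. [r1c1∈{2}] r1c1 is down to just 2 ⇒ r1c1=2.
Step 6. [r1c4∈{3}] nothing but 3 survives at r1c4. So r1c4=3.
Step 7. [r3c4∈{1}] r3c4's peers cover all but 1, so r3c4=1.
Step 8. [r4c1∈{1}] r4c1 is down to just 1. So r4c1=1.
Step 9. [r4c3∈{3}] r4c3 is down to just 3 ⇒ r4c3=3.
Step 10. [r3c2∈{4}] r3c2 is down to just 4. So r3c2=4.
Step 11. [r3c3∈{2}] r3c3's peers cover all but 2. So r3c3=2.

Answer: 2 1 4 3 / 4 3 1 2 / 3 4 2 1 / 1 2 3 4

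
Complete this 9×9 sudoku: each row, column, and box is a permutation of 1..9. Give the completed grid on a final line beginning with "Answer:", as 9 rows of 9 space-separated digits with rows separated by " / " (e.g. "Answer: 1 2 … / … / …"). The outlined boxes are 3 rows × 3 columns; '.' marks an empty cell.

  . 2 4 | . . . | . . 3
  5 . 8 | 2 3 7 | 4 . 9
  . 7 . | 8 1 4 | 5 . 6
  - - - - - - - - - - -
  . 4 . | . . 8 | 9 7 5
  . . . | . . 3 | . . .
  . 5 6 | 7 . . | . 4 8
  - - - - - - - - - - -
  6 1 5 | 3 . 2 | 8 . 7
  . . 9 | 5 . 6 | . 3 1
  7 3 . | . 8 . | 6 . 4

Step 1. [r5c9∈{2}] only 2 remains possible at r5c9. So r5c9=2.
Step 2. [r5c7∈{1}] nothing but 1 survives at r5c7. So r5c7=1.
Step 3. [r5c2∈{8,9}] 9 has one home in col 2: r5c2. So r5c2=9.
Step 4. [r4c3∈{1,2,3}] in col 3, 1 fits only at r4c3. So r4c3=1.
Step 5. [r4c4∈{6}] only 6 remains possible at r4c4, so r4c4=6.
Step 6. [r1c4∈{9}] nothing but 9 survives at r1c4 ⇒ r1c4=9.
Step 7. [r8c1∈{2,4,8}] col 1 places 4 nowhere but r8c1. So r8c1=4.
Step 8. [r4c1∈{2,3}] in row 4, 3 fits only at r4c1, so r4c1=3.
Step 9. [r7c5∈{4,9}] r7c5 is the only open cell in row 7 admitting 4. So r7c5=4.
Step 10. [r9c6∈{1,9}] r9c6 is the only open cell in box 8 admitting 9. So r9c6=9.
Step 11. [r2c8∈{1}] nothing but 1 survives at r2c8, so r2c8=1.
Step 12. [r1c6∈{5}] r1c6 is down to just 5, so r1c6=5.
Step 13. [r8c7∈{2}] nothing but 2 survives at r8c7 ⇒ r8c7=2.
Step 14. [r4c5∈{2}] only 2 remains possible at r4c5. So r4c5=2.
Step 15. [r5c1∈{8}] nothing but 8 survives at r5c1 ⇒ r5c1=8.
Step 16. [r8c5∈{7}] r8c5's peers cover all but 7. So r8c5=7.
Step 17. [r1c7∈{7}] r1c7's peers cover all but 7. So r1c7=7.
Step 18. [r3c3∈{3}] only 3 remains possible at r3c3, so r3c3=3.
Step 19. [r6c6∈{1}] r6c6 is down to just 1. So r6c6=1.
Step 20. [r9c8∈{5}] r9c8 is down to just 5. So r9c8=5.
Step 21. [r9c4∈{1}] r9c4 has the single candidate 1. So r9c4=1.
Step 22. [r1c8∈{8}] r1c8 has the single candidate 8. So r1c8=8.
Step 23. [r3c1∈{9}] only 9 remains possible at r3c1. So r3c1=9.
Step 24. [r6c7∈{3}] only 3 remains possible at r6c7 ⇒ r6c7=3.
Step 25. [r5c5∈{5}] only 5 remains possible at r5c5, so r5c5=5.
Step 26. [r1c1∈{1}] only 1 remains possible at r1c1 ⇒ r1c1=1.
Step 27. [r5c3∈{7}] r5c3's peers cover all but 7 ⇒ r5c3=7.
Step 28. [r7c8∈{9}] r7c8 is down to just 9. So r7c8=9.
Step 29. [r8c2∈{8}] only 8 remains possible at r8c2. So r8c2=8.
Step 30. [r9c3∈{2}] only 2 remains possible at r9c3 ⇒ r9c3=2.
Step 31. [r3c8∈{2}] only 2 remains possible at r3c8 ⇒ r3c8=2.
Step 32. [r5c4∈{4}] nothing but 4 survives at r5c4, so r5c4=4.
Step 33. [r6c5∈{9}] nothing but 9 survives at r6c5 ⇒ r6c5=9.
Step 34. [r6c1∈{2}] r6c1's peers cover all but 2 ⇒ r6c1=2.
Step 35. [r2c2∈{6}] only 6 remains possible at r2c2 ⇒ r2c2=6.
Step 36. [r5c8∈{6}] only 6 remains possible at r5c8. So r5c8=6.
Step 37. [r1c5∈{6}] r1c5 is down to just 6. So r1c5=6.

Answer: 1 2 4 9 6 5 7 8 3 / 5 6 8 2 3 7 4 1 9 / 9 7 3 8 1 4 5 2 6 / 3 4 1 6 2 8 9 7 5 / 8 9 7 4 5 3 1 6 2 / 2 5 6 7 9 1 3 4 8 / 6 1 5 3 4 2 8 9 7 / 4 8 9 5 7 6 2 3 1 / 7 3 2 1 8 9 6 5 4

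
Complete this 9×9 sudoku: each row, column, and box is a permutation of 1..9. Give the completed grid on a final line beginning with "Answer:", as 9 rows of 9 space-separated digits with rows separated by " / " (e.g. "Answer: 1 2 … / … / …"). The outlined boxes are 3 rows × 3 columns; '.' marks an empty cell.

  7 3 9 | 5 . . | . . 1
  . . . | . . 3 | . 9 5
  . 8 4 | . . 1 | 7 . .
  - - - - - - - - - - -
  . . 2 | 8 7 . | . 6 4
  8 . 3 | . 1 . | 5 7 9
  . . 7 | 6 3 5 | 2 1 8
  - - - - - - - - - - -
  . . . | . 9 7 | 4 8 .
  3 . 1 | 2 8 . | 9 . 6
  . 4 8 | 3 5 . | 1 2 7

Step 1. [r2c3∈{6}] nothing but 6 survives at r2c3. So r2c3=6.
Step 2. [r1c6∈{2,4,6,8}] 8 has one home in col 6: r1c6. So r1c6=8.
Step 3. [r1c5∈{2,4,6}] 2 has one home in row 1: r1c5, so r1c5=2.
Step 4. [r6c2∈{9}] only 9 remains possible at r6c2. So r6c2=9.
Step 5. [r3c1∈{2,5}] across row 3, 5 lands solely at r3c1, so r3c1=5.
Step 6. [r4c2∈{1,5}] in row 4, 5 fits only at r4c2 ⇒ r4c2=5.
Step 7. [r5c4∈{4}] nothing but 4 survives at r5c4, so r5c4=4.
Step 8. [r2c2∈{1,2}] col 2 places 1 nowhere but r2c2. So r2c2=1.
Step 9. [r7c2∈{2,6}] 2 has one home in col 2: r7c2. So r7c2=2.
Step 10. [r9c1∈{6,9}] across row 9, 9 lands solely at r9c1. So r9c1=9.
Step 11. [r7c9∈{3}] only 3 remains possible at r7c9 ⇒ r7c9=3.
Step 12. [r6c1∈{4}] r6c1 is down to just 4. So r6c1=4.
Step 13. [r4c6∈{9}] nothing but 9 survives at r4c6, so r4c6=9.
Step 14. [r8c6∈{4}] only 4 remains possible at r8c6 ⇒ r8c6=4.
Step 15. [r2c4∈{7}] r2c4 is down to just 7, so r2c4=7.
Step 16. [r8c2∈{7}] r8c2 is down to just 7. So r8c2=7.
Step 17. [r2c1∈{2}] nothing but 2 survives at r2c1, so r2c1=2.
Step 18. [r5c6∈{2}] only 2 remains possible at r5c6. So r5c6=2.
Step 19. [r7c4∈{1}] r7c4's peers cover all but 1 ⇒ r7c4=1.
Step 20. [r8c8∈{5}] only 5 remains possible at r8c8, so r8c8=5.
Step 21. [r9c6∈{6}] nothing but 6 survives at r9c6, so r9c6=6.
Step 22. [r5c2∈{6}] r5c2's peers cover all but 6. So r5c2=6.
Step 23. [r3c4∈{9}] r3c4's peers cover all but 9, so r3c4=9.
Step 24. [r2c7∈{8}] only 8 remains possible at r2c7 ⇒ r2c7=8.
Step 25. [r1c7∈{6}] r1c7's peers cover all but 6 ⇒ r1c7=6.
Step 26. [r7c3∈{5}] r7c3's peers cover all but 5. So r7c3=5.
Step 27. [r3c8∈{3}] only 3 remains possible at r3c8. So r3c8=3.
Step 28. [r3c9∈{2}] nothing but 2 survives at r3c9. So r3c9=2.
Step 29. [r1c8∈{4}] r1c8 has the single candidate 4 ⇒ r1c8=4.
Step 30. [r4c1∈{1}] nothing but 1 survives at r4c1. So r4c1=1.
Step 31. [r4c7∈{3}] r4c7 has the single candidate 3. So r4c7=3.
Step 32. [r2c5∈{4}] r2c5 is down to just 4 ⇒ r2c5=4.
Step 33. [r7c1∈{6}] nothing but 6 survives at r7c1 ⇒ r7c1=6.
Step 34. [r3c5∈{6}] only 6 remains possible at r3c5 ⇒ r3c5=6.

Answer: 7 3 9 5 2 8 6 4 1 / 2 1 6 7 4 3 8 9 5 / 5 8 4 9 6 1 7 3 2 / 1 5 2 8 7 9 3 6 4 / 8 6 3 4 1 2 5 7 9 / 4 9 7 6 3 5 2 1 8 / 6 2 5 1 9 7 4 8 3 / 3 7 1 2 8 4 9 5 6 / 9 4 8 3 5 6 1 2 7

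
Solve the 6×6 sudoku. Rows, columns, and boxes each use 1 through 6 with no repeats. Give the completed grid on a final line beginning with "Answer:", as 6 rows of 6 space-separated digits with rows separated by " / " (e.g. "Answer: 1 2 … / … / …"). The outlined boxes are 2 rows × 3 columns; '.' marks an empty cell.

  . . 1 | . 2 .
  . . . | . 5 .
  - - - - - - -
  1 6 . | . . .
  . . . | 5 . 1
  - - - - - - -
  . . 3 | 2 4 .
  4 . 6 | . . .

Step 1. [r5c1∈{5}] nothing but 5 survives at r5c1 ⇒ r5c1=5.
Step 2. [r2c4∈{1,3,4,6}] row 2 places 1 nowhere but r2c4. So r2c4=1.
Step 3. [r1c4∈{3,4,6}] 6 has one home in col 4: r1c4, so r1c4=6.
Step 4. [r1c1∈{3}] r1c1 is down to just 3, so r1c1=3.
Step 5. [r3c5∈{3}] r3c5's peers cover all but 3, so r3c5=3.
Step 6. [r4c1∈{2}] r4c1's peers cover all but 2 ⇒ r4c1=2.
Step 7. [r4c3∈{4}] r4c3 has the single candidate 4. So r4c3=4.
Step 8. [r1c6∈{4}] r1c6 is down to just 4. So r1c6=4.
Step 9. [r6c2∈{1,2}] 2 has one home in row 6: r6c2, so r6c2=2.
Step 10. [r6c6∈{3,5}] 5 has one home in row 6: r6c6, so r6c6=5.
Step 11. [r2c1∈{6}] r2c1 has the single candidate 6. So r2c1=6.
Step 12. [r3c6∈{2}] only 2 remains possible at r3c6. So r3c6=2.
Step 13. [r5c6∈{6}] r5c6 has the single candidate 6 ⇒ r5c6=6.
Step 14. [r6c5∈{1}] r6c5 is down to just 1 ⇒ r6c5=1.
Step 15. [r4c5∈{6}] r4c5 has the single candidate 6. So r4c5=6.
Step 16. [r1c2∈{5}] only 5 remains possible at r1c2. So r1c2=5.
Step 17. [r3c3∈{5}] only 5 remains possible at r3c3, so r3c3=5.
Step 18. [r2c6∈{3}] r2c6's peers cover all but 3, so r2c6=3.
Step 19. [r5c2∈{1}] only 1 remains possible at r5c2. So r5c2=1.
Step 20. [r6c4∈{3}] only 3 remains possible at r6c4 ⇒ r6c4=3.
Step 21. [r4c2∈{3}] r4c2 is down to just 3 ⇒ r4c2=3.
Step 22. [r2c3∈{2}] r2c3 is down to just 2, so r2c3=2.
Step 23. [r3c4∈{4}] only 4 remains possible at r3c4 ⇒ r3c4=4.
Step 24. [r2c2∈{4}] r2c2's peers cover all but 4, so r2c2=4.

Answer: 3 5 1 6 2 4 / 6 4 2 1 5 3 / 1 6 5 4 3 2 / 2 3 4 5 6 1 / 5 1 3 2 4 6 / 4 2 6 3 1 5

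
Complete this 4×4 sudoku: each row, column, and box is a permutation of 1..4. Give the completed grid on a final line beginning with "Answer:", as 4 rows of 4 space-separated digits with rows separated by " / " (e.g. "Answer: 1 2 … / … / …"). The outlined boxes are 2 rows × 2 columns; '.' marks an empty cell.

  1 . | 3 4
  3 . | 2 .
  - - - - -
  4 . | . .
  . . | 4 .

Step 1. [r4c1∈{2}] r4c1's peers cover all but 2, so r4c1=2.
Step 2. [r3c3∈{1}] r3c3 is down to just 1. So r3c3=1.
Step 3. [r3c2∈{3}] only 3 remains possible at r3c2 ⇒ r3c2=3.
Step 4. [r2c2∈{4}] r2c2 is down to just 4 ⇒ r2c2=4.
Step 5. [r3c4∈{2}] nothing but 2 survives at r3c4. So r3c4=2.
Step 6. [r2c4∈{1}] r2c4 is down to just 1, so r2c4=1.
Step 7. [r1c2∈{2}] r1c2 is down to just 2. So r1c2=2.
Step 8. [r4c4∈{3}] only 3 remains possible at r4c4, so r4c4=3.
Step 9. [r4c2∈{1}] nothing but 1 survives at r4c2. So r4c2=1.

Answer: 1 2 3 4 / 3 4 2 1 / 4 3 1 2 / 2 1 4 3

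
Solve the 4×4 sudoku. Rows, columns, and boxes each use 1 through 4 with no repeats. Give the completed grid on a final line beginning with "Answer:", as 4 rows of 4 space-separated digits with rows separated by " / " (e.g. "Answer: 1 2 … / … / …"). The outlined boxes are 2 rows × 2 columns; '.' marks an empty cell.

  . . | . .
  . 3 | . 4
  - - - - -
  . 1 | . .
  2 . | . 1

Step 1. [r4c3∈{3,4}] row 4 places 3 nowhere but r4c3 ⇒ r4c3=3.
Step 2. [r2c3∈{1,2}] across row 2, 2 lands solely at r2c3, so r2c3=2.
Step 3. [r4c2∈{4}] r4c2's peers cover all but 4. So r4c2=4.
Step 4. [r1c1∈{1,4}] across row 1, 4 lands solely at r1c1. So r1c1=4.
Step 5. [r3c4∈{2}] only 2 remains possible at r3c4 ⇒ r3c4=2.
Step 6. [r1c4∈{3}] r1c4's peers cover all but 3, so r1c4=3.
Step 7. [r3c3∈{4}] r3c3 has the single candidate 4 ⇒ r3c3=4.
Step 8. [r1c2∈{2}] only 2 remains possible at r1c2. So r1c2=2.
Step 9. [r1c3∈{1}] only 1 remains possible at r1c3, so r1c3=1.
Step 10. [r2c1∈{1}] r2c1's peers cover all but 1, so r2c1=1.
Step 11. [r3c1∈{3}] r3c1 is down to just 3 ⇒ r3c1=3.

Answer: 4 2 1 3 / 1 3 2 4 / 3 1 4 2 / 2 4 3 1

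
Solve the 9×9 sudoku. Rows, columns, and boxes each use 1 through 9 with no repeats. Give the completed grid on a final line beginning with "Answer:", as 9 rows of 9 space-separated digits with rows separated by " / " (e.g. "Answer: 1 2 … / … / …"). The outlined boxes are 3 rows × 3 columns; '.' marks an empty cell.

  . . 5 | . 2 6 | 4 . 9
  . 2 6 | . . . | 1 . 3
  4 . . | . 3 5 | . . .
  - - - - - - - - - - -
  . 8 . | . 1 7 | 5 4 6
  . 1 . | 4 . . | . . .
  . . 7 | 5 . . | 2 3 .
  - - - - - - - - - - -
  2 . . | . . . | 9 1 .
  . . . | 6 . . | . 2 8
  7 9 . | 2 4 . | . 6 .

Step 1. [r5c8∈{7,8,9}] r5c8 is the only open cell in col 8 admitting 9, so r5c8=9.
Step 2. [r3c2∈{7}] r3c2's peers cover all but 7 ⇒ r3c2=7.
Step 3. [r3c8∈{8}] r3c8's peers cover all but 8 ⇒ r3c8=8.
Step 4. [r7c9∈{4,5,7}] in col 9, 4 fits only at r7c9, so r7c9=4.
Step 5. [r1c2∈{3}] only 3 remains possible at r1c2 ⇒ r1c2=3.
Step 6. [r4c3∈{2,3,9}] r4c3 is the only open cell in row 4 admitting 2, so r4c3=2.
Step 7. [r5c3∈{3}] r5c3's peers cover all but 3, so r5c3=3.
Step 8. [r8c1∈{1,3,5}] 3 has one home in col 1: r8c1. So r8c1=3.
Step 9. [r7c3∈{8}] r7c3 has the single candidate 8 ⇒ r7c3=8.
Step 10. [r9c6∈{1,3,8}] 8 has one home in row 9: r9c6. So r9c6=8.
Step 11. [r6c6∈{9}] r6c6's peers cover all but 9 ⇒ r6c6=9.
Step 12. [r8c5∈{5,7,9}] r8c5 is the only open cell in row 8 admitting 9. So r8c5=9.
Step 13. [r6c1∈{6}] nothing but 6 survives at r6c1, so r6c1=6.
Step 14. [r3c3∈{1,9}] r3c3 is the only open cell in col 3 admitting 9, so r3c3=9.
Step 15. [r2c1∈{8}] nothing but 8 survives at r2c1 ⇒ r2c1=8.
Step 16. [r2c5∈{7}] only 7 remains possible at r2c5, so r2c5=7.
Step 17. [r5c7∈{7,8}] r5c7 is the only open cell in col 7 admitting 8. So r5c7=8.
Step 18. [r8c3∈{1,4}] across col 3, 4 lands solely at r8c3, so r8c3=4.
Step 19. [r7c4∈{3,7}] 7 has one home in row 7: r7c4 ⇒ r7c4=7.
Step 20. [r3c4∈{1}] only 1 remains possible at r3c4 ⇒ r3c4=1.
Step 21. [r8c2∈{5}] r8c2's peers cover all but 5, so r8c2=5.
Step 22. [r1c1∈{1}] r1c1's peers cover all but 1 ⇒ r1c1=1.
Step 23. [r1c4∈{8}] nothing but 8 survives at r1c4 ⇒ r1c4=8.
Step 24. [r6c2∈{4}] r6c2's peers cover all but 4. So r6c2=4.
Step 25. [r6c5∈{8}] nothing but 8 survives at r6c5 ⇒ r6c5=8.
Step 26. [r5c6∈{2}] r5c6 has the single candidate 2, so r5c6=2.
Step 27. [r9c7∈{3}] r9c7 is down to just 3. So r9c7=3.
Step 28. [r2c6∈{4}] only 4 remains possible at r2c6 ⇒ r2c6=4.
Step 29. [r7c5∈{5}] r7c5 has the single candidate 5 ⇒ r7c5=5.
Step 30. [r2c8∈{5}] r2c8 has the single candidate 5. So r2c8=5.
Step 31. [r9c9∈{5}] only 5 remains possible at r9c9. So r9c9=5.
Step 32. [r4c1∈{9}] r4c1 has the single candidate 9. So r4c1=9.
Step 33. [r5c9∈{7}] nothing but 7 survives at r5c9 ⇒ r5c9=7.
Step 34. [r2c4∈{9}] r2c4 is down to just 9, so r2c4=9.
Step 35. [r5c5∈{6}] r5c5 is down to just 6. So r5c5=6.
Step 36. [r8c7∈{7}] nothing but 7 survives at r8c7 ⇒ r8c7=7.
Step 37. [r6c9∈{1}] r6c9 is down to just 1. So r6c9=1.
Step 38. [r1c8∈{7}] r1c8's peers cover all but 7 ⇒ r1c8=7.
Step 39. [r3c7∈{6}] r3c7 has the single candidate 6 ⇒ r3c7=6.
Step 40. [r5c1∈{5}] r5c1 has the single candidate 5 ⇒ r5c1=5.
Step 41. [r4c4∈{3}] r4c4 has the single candidate 3 ⇒ r4c4=3.
Step 42. [r7c2∈{6}] nothing but 6 survives at r7c2 ⇒ r7c2=6.
Step 43. [r8c6∈{1}] r8c6 is down to just 1, so r8c6=1.
Step 44. [r7c6∈{3}] r7c6's peers cover all but 3 ⇒ r7c6=3.
Step 45. [r9c3∈{1}] r9c3's peers cover all but 1 ⇒ r9c3=1.
Step 46. [r3c9∈{2}] r3c9's peers cover all but 2. So r3c9=2.

Answer: 1 3 5 8 2 6 4 7 9 / 8 2 6 9 7 4 1 5 3 / 4 7 9 1 3 5 6 8 2 / 9 8 2 3 1 7 5 4 6 / 5 1 3 4 6 2 8 9 7 / 6 4 7 5 8 9 2 3 1 / 2 6 8 7 5 3 9 1 4 / 3 5 4 6 9 1 7 2 8 / 7 9 1 2 4 8 3 6 5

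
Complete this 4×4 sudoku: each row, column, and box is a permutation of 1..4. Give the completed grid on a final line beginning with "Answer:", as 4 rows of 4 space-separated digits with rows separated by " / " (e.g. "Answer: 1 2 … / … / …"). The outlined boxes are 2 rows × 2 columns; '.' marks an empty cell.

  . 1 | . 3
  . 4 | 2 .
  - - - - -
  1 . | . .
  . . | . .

Step 1. [r4c1∈{2,3,4}] in col 1, 4 fits only at r4c1, so r4c1=4.
Step 2. [r4c3∈{1,3}] r4c3 is the only open cell in col 3 admitting 1. So r4c3=1.
Step 3. [r3c4∈{2,4}] r3c4 is the only open cell in col 4 admitting 4 ⇒ r3c4=4.
Step 4. [r3c2∈{2,3}] across row 3, 2 lands solely at r3c2. So r3c2=2.
Step 5. [r1c3∈{4}] nothing but 4 survives at r1c3 ⇒ r1c3=4.
Step 6. [r2c1∈{3}] only 3 remains possible at r2c1, so r2c1=3.
Step 7. [r1c1∈{2}] r1c1 is down to just 2 ⇒ r1c1=2.
Step 8. [r2c4∈{1}] nothing but 1 survives at r2c4 ⇒ r2c4=1.
Step 9. [r3c3∈{3}] r3c3's peers cover all but 3, so r3c3=3.
Step 10. [r4c4∈{2}] only 2 remains possible at r4c4, so r4c4=2.
Step 11. [r4c2∈{3}] r4c2 has the single candidate 3, so r4c2=3.

Answer: 2 1 4 3 / 3 4 2 1 / 1 2 3 4 / 4 3 1 2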